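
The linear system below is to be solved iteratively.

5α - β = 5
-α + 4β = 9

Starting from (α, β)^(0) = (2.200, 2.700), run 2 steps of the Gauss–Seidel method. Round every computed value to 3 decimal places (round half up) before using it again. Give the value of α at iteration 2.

1.527

Iteration 1:
  α = (5 - (-1)·2.700) / (5) = 1.540
  β = (9 - (-1)·1.540) / (4) = 2.635
Iteration 2:
  α = (5 - (-1)·2.635) / (5) = 1.527
  β = (9 - (-1)·1.527) / (4) = 2.632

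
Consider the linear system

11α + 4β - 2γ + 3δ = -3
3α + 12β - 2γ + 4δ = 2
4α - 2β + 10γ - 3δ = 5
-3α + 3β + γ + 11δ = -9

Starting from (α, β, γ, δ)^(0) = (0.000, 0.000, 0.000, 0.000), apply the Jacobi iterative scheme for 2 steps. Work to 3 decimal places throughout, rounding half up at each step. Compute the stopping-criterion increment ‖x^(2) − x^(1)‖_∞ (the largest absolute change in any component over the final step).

0.424

Iteration 1:
  α = (-3 - (4)·0.000 - (-2)·0.000 - (3)·0.000) / (11) = -0.273
  β = (2 - (3)·0.000 - (-2)·0.000 - (4)·0.000) / (12) = 0.167
  γ = (5 - (4)·0.000 - (-2)·0.000 - (-3)·0.000) / (10) = 0.500
  δ = (-9 - (-3)·0.000 - (3)·0.000 - (1)·0.000) / (11) = -0.818
Iteration 2:
  α = (-3 - (4)·0.167 - (-2)·0.500 - (3)·-0.818) / (11) = -0.019
  β = (2 - (3)·-0.273 - (-2)·0.500 - (4)·-0.818) / (12) = 0.591
  γ = (5 - (4)·-0.273 - (-2)·0.167 - (-3)·-0.818) / (10) = 0.397
  δ = (-9 - (-3)·-0.273 - (3)·0.167 - (1)·0.500) / (11) = -0.984
Change: (0.254, 0.424, -0.103, -0.166) → max |·| = 0.424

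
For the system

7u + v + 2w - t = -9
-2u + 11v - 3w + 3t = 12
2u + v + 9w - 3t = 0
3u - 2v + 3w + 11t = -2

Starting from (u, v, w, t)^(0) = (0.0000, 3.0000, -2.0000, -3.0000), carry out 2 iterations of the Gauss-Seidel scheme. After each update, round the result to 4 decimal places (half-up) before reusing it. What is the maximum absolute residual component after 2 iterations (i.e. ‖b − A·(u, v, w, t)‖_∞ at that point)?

Iteration 1:
  u = (-9 - (1)·3.0000 - (2)·-2.0000 - (-1)·-3.0000) / (7) = -1.5714
  v = (12 - (-2)·-1.5714 - (-3)·-2.0000 - (3)·-3.0000) / (11) = 1.0779
  w = (0 - (2)·-1.5714 - (1)·1.0779 - (-3)·-3.0000) / (9) = -0.7706
  t = (-2 - (3)·-1.5714 - (-2)·1.0779 - (3)·-0.7706) / (11) = 0.6529
Iteration 2:
  u = (-9 - (1)·1.0779 - (2)·-0.7706 - (-1)·0.6529) / (7) = -1.1263
  v = (12 - (-2)·-1.1263 - (-3)·-0.7706 - (3)·0.6529) / (11) = 0.4979
  w = (0 - (2)·-1.1263 - (1)·0.4979 - (-3)·0.6529) / (9) = 0.4126
  t = (-2 - (3)·-1.1263 - (-2)·0.4979 - (3)·0.4126) / (11) = 0.1034
Residual b − A·x = (-2.3356, 5.1981, -1.6485, -0.0005); ∞-norm = 5.1981

5.1981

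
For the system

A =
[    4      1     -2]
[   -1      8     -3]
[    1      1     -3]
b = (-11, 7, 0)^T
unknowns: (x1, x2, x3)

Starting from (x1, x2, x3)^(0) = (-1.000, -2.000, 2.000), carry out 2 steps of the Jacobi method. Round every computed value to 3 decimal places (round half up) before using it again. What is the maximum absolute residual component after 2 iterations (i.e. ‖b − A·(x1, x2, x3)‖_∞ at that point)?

3.530

Iteration 1:
  x1 = (-11 - (1)·-2.000 - (-2)·2.000) / (4) = -1.250
  x2 = (7 - (-1)·-1.000 - (-3)·2.000) / (8) = 1.500
  x3 = (0 - (1)·-1.000 - (1)·-2.000) / (-3) = -1.000
Iteration 2:
  x1 = (-11 - (1)·1.500 - (-2)·-1.000) / (4) = -3.625
  x2 = (7 - (-1)·-1.250 - (-3)·-1.000) / (8) = 0.344
  x3 = (0 - (1)·-1.250 - (1)·1.500) / (-3) = 0.083
Residual b − A·x = (3.322, 0.872, 3.530); ∞-norm = 3.530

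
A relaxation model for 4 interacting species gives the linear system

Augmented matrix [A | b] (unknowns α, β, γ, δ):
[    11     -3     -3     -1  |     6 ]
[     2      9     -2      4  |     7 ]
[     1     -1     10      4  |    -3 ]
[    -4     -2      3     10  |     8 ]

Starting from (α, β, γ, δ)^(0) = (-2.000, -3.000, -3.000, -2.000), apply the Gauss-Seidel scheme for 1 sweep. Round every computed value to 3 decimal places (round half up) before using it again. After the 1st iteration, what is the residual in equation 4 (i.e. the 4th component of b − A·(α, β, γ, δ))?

-0.004

Iteration 1:
  α = (6 - (-3)·-3.000 - (-3)·-3.000 - (-1)·-2.000) / (11) = -1.273
  β = (7 - (2)·-1.273 - (-2)·-3.000 - (4)·-2.000) / (9) = 1.283
  γ = (-3 - (1)·-1.273 - (-1)·1.283 - (4)·-2.000) / (10) = 0.756
  δ = (8 - (-4)·-1.273 - (-2)·1.283 - (3)·0.756) / (10) = 0.321
Residual b − A·x = (26.441, -1.773, -9.288, -0.004)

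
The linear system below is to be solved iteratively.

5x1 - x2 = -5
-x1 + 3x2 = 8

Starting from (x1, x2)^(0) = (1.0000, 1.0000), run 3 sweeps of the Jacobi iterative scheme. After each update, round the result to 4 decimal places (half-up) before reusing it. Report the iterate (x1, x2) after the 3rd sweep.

(-0.5200, 2.5333)

Iteration 1:
  x1 = (-5 - (-1)·1.0000) / (5) = -0.8000
  x2 = (8 - (-1)·1.0000) / (3) = 3.0000
Iteration 2:
  x1 = (-5 - (-1)·3.0000) / (5) = -0.4000
  x2 = (8 - (-1)·-0.8000) / (3) = 2.4000
Iteration 3:
  x1 = (-5 - (-1)·2.4000) / (5) = -0.5200
  x2 = (8 - (-1)·-0.4000) / (3) = 2.5333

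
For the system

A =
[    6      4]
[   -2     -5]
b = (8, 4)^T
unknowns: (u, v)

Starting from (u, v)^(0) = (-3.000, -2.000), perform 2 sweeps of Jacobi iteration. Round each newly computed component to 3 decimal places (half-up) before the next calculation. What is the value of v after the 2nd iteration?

Iteration 1:
  u = (8 - (4)·-2.000) / (6) = 2.667
  v = (4 - (-2)·-3.000) / (-5) = 0.400
Iteration 2:
  u = (8 - (4)·0.400) / (6) = 1.067
  v = (4 - (-2)·2.667) / (-5) = -1.867

-1.867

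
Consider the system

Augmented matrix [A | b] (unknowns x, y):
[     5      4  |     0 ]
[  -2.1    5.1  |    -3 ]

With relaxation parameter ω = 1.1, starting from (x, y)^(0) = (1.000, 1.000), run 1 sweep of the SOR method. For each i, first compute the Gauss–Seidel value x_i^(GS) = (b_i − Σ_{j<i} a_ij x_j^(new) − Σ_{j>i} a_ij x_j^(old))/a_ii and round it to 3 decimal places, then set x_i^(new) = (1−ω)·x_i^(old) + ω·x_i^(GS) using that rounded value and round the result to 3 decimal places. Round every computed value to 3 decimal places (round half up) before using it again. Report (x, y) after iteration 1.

Iteration 1:
  x: GS value = (0 - (4)·1.000) / (5) = -0.800;  x ← (1−ω)·1.000 + ω·-0.800 = -0.980
  y: GS value = (-3 - (-2.1)·-0.980) / (5.1) = -0.992;  y ← (1−ω)·1.000 + ω·-0.992 = -1.191

(-0.980, -1.191)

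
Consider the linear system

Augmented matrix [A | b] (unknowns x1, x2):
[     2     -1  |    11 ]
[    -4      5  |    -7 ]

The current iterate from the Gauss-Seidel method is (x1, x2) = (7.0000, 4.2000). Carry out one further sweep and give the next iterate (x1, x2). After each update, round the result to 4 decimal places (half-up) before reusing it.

One sweep:
  x1 = (11 - (-1)·4.2000) / (2) = 7.6000
  x2 = (-7 - (-4)·7.6000) / (5) = 4.6800

(7.6000, 4.6800)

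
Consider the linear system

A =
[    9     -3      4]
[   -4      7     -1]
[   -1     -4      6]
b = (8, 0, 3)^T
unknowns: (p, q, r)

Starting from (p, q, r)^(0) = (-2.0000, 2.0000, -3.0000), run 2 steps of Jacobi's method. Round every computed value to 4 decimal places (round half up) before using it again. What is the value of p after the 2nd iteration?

-0.3016

Iteration 1:
  p = (8 - (-3)·2.0000 - (4)·-3.0000) / (9) = 2.8889
  q = (0 - (-4)·-2.0000 - (-1)·-3.0000) / (7) = -1.5714
  r = (3 - (-1)·-2.0000 - (-4)·2.0000) / (6) = 1.5000
Iteration 2:
  p = (8 - (-3)·-1.5714 - (4)·1.5000) / (9) = -0.3016
  q = (0 - (-4)·2.8889 - (-1)·1.5000) / (7) = 1.8651
  r = (3 - (-1)·2.8889 - (-4)·-1.5714) / (6) = -0.0661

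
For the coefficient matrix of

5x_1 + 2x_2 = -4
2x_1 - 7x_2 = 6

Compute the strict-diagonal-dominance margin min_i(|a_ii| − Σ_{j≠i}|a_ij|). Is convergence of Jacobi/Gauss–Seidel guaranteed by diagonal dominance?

3

row 1: |5| − (2) = 3
row 2: |-7| − (2) = 5
minimum over rows = 3 → strictly diagonally dominant (convergence guaranteed)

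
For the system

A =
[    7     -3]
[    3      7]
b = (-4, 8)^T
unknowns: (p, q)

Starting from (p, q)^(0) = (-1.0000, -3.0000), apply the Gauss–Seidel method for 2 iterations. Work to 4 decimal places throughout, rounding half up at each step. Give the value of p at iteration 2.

Iteration 1:
  p = (-4 - (-3)·-3.0000) / (7) = -1.8571
  q = (8 - (3)·-1.8571) / (7) = 1.9388
Iteration 2:
  p = (-4 - (-3)·1.9388) / (7) = 0.2595
  q = (8 - (3)·0.2595) / (7) = 1.0316

0.2595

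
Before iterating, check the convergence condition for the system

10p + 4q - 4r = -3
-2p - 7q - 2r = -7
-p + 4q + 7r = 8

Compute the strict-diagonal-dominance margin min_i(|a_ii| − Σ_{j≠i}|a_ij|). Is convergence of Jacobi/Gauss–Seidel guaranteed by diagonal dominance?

2

row 1: |10| − (4+4) = 2
row 2: |-7| − (2+2) = 3
row 3: |7| − (1+4) = 2
minimum over rows = 2 → strictly diagonally dominant (convergence guaranteed)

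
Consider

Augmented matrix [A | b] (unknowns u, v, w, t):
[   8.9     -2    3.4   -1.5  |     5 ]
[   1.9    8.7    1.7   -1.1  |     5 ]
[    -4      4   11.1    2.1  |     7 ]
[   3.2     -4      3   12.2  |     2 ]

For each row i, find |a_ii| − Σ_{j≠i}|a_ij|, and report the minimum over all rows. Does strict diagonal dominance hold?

1

row 1: |8.9| − (2+3.4+1.5) = 2
row 2: |8.7| − (1.9+1.7+1.1) = 4
row 3: |11.1| − (4+4+2.1) = 1
row 4: |12.2| − (3.2+4+3) = 2
minimum over rows = 1 → strictly diagonally dominant (convergence guaranteed)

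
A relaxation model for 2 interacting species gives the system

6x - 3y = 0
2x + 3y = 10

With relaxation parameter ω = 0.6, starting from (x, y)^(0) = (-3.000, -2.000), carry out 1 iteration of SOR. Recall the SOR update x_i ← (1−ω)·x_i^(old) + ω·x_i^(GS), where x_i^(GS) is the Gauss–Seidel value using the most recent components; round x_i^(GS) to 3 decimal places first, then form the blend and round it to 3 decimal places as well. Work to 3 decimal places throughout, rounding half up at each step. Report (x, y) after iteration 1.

(-1.800, 1.920)

Iteration 1:
  x: GS value = (0 - (-3)·-2.000) / (6) = -1.000;  x ← (1−ω)·-3.000 + ω·-1.000 = -1.800
  y: GS value = (10 - (2)·-1.800) / (3) = 4.533;  y ← (1−ω)·-2.000 + ω·4.533 = 1.920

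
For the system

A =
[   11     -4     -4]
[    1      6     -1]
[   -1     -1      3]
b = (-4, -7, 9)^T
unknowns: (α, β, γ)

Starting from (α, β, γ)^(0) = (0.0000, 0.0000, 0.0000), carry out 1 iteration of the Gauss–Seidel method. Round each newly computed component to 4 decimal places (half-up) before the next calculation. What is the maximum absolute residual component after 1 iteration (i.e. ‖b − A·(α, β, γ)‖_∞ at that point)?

5.6156

Iteration 1:
  α = (-4 - (-4)·0.0000 - (-4)·0.0000) / (11) = -0.3636
  β = (-7 - (1)·-0.3636 - (-1)·0.0000) / (6) = -1.1061
  γ = (9 - (-1)·-0.3636 - (-1)·-1.1061) / (3) = 2.5101
Residual b − A·x = (5.6156, 2.5103, 0.0000); ∞-norm = 5.6156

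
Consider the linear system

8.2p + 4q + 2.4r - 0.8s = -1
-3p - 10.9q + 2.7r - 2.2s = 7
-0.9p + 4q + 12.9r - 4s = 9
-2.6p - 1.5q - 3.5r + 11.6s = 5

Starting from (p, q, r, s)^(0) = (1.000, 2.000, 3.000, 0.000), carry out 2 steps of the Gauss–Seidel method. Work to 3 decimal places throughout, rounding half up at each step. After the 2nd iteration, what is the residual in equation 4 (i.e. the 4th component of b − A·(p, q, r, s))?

0.000

Iteration 1:
  p = (-1 - (4)·2.000 - (2.4)·3.000 - (-0.8)·0.000) / (8.2) = -1.976
  q = (7 - (-3)·-1.976 - (2.7)·3.000 - (-2.2)·0.000) / (-10.9) = 0.645
  r = (9 - (-0.9)·-1.976 - (4)·0.645 - (-4)·0.000) / (12.9) = 0.360
  s = (5 - (-2.6)·-1.976 - (-1.5)·0.645 - (-3.5)·0.360) / (11.6) = 0.180
Iteration 2:
  p = (-1 - (4)·0.645 - (2.4)·0.360 - (-0.8)·0.180) / (8.2) = -0.524
  q = (7 - (-3)·-0.524 - (2.7)·0.360 - (-2.2)·0.180) / (-10.9) = -0.445
  r = (9 - (-0.9)·-0.524 - (4)·-0.445 - (-4)·0.180) / (12.9) = 0.855
  s = (5 - (-2.6)·-0.524 - (-1.5)·-0.445 - (-3.5)·0.855) / (11.6) = 0.514
Residual b − A·x = (3.436, -0.600, 1.335, 0.000)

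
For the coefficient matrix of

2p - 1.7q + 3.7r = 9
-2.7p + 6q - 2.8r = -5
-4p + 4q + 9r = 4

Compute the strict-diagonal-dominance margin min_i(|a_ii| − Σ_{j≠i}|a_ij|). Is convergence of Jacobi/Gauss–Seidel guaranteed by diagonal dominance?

row 1: |2| − (1.7+3.7) = -3.4
row 2: |6| − (2.7+2.8) = 0.5
row 3: |9| − (4+4) = 1
minimum over rows = -3.4 → not strictly diagonally dominant

-3.4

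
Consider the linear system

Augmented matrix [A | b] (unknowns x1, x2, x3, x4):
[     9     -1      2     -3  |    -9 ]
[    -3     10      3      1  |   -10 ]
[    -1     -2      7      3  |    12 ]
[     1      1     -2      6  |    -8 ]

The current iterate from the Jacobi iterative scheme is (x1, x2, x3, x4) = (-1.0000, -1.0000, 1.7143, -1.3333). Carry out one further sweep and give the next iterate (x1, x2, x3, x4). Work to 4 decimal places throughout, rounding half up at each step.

One sweep:
  x1 = (-9 - (-1)·-1.0000 - (2)·1.7143 - (-3)·-1.3333) / (9) = -1.9365
  x2 = (-10 - (-3)·-1.0000 - (3)·1.7143 - (1)·-1.3333) / (10) = -1.6810
  x3 = (12 - (-1)·-1.0000 - (-2)·-1.0000 - (3)·-1.3333) / (7) = 1.8571
  x4 = (-8 - (1)·-1.0000 - (1)·-1.0000 - (-2)·1.7143) / (6) = -0.4286

(-1.9365, -1.6810, 1.8571, -0.4286)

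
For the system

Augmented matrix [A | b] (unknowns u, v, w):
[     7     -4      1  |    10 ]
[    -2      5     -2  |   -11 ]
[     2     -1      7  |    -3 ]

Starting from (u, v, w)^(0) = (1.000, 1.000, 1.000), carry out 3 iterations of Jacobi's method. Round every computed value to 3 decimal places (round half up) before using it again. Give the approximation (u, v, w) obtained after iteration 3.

(0.631, -2.380, -0.872)

Iteration 1:
  u = (10 - (-4)·1.000 - (1)·1.000) / (7) = 1.857
  v = (-11 - (-2)·1.000 - (-2)·1.000) / (5) = -1.400
  w = (-3 - (2)·1.000 - (-1)·1.000) / (7) = -0.571
Iteration 2:
  u = (10 - (-4)·-1.400 - (1)·-0.571) / (7) = 0.710
  v = (-11 - (-2)·1.857 - (-2)·-0.571) / (5) = -1.686
  w = (-3 - (2)·1.857 - (-1)·-1.400) / (7) = -1.159
Iteration 3:
  u = (10 - (-4)·-1.686 - (1)·-1.159) / (7) = 0.631
  v = (-11 - (-2)·0.710 - (-2)·-1.159) / (5) = -2.380
  w = (-3 - (2)·0.710 - (-1)·-1.686) / (7) = -0.872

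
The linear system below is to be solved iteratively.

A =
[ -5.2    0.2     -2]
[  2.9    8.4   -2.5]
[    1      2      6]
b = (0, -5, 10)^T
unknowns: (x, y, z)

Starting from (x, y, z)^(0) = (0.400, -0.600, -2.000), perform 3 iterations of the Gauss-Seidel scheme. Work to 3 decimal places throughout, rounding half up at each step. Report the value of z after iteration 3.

Iteration 1:
  x = (0 - (0.2)·-0.600 - (-2)·-2.000) / (-5.2) = 0.746
  y = (-5 - (2.9)·0.746 - (-2.5)·-2.000) / (8.4) = -1.448
  z = (10 - (1)·0.746 - (2)·-1.448) / (6) = 2.025
Iteration 2:
  x = (0 - (0.2)·-1.448 - (-2)·2.025) / (-5.2) = -0.835
  y = (-5 - (2.9)·-0.835 - (-2.5)·2.025) / (8.4) = 0.296
  z = (10 - (1)·-0.835 - (2)·0.296) / (6) = 1.707
Iteration 3:
  x = (0 - (0.2)·0.296 - (-2)·1.707) / (-5.2) = -0.645
  y = (-5 - (2.9)·-0.645 - (-2.5)·1.707) / (8.4) = 0.135
  z = (10 - (1)·-0.645 - (2)·0.135) / (6) = 1.729

1.729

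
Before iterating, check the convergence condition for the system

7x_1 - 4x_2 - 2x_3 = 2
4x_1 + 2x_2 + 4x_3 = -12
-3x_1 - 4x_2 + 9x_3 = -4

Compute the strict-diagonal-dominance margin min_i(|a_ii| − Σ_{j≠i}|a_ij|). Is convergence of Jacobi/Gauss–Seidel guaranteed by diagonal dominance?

-6

row 1: |7| − (4+2) = 1
row 2: |2| − (4+4) = -6
row 3: |9| − (3+4) = 2
minimum over rows = -6 → not strictly diagonally dominant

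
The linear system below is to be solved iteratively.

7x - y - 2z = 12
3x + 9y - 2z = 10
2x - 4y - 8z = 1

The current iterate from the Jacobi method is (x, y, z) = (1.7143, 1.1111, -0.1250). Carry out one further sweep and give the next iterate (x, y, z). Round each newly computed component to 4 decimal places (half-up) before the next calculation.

(1.8373, 0.5119, -0.2520)

One sweep:
  x = (12 - (-1)·1.1111 - (-2)·-0.1250) / (7) = 1.8373
  y = (10 - (3)·1.7143 - (-2)·-0.1250) / (9) = 0.5119
  z = (1 - (2)·1.7143 - (-4)·1.1111) / (-8) = -0.2520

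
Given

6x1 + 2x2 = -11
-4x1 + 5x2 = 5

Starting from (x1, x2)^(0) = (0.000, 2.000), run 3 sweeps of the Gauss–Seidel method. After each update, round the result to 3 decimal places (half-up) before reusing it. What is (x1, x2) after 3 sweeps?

(-1.767, -0.414)

Iteration 1:
  x1 = (-11 - (2)·2.000) / (6) = -2.500
  x2 = (5 - (-4)·-2.500) / (5) = -1.000
Iteration 2:
  x1 = (-11 - (2)·-1.000) / (6) = -1.500
  x2 = (5 - (-4)·-1.500) / (5) = -0.200
Iteration 3:
  x1 = (-11 - (2)·-0.200) / (6) = -1.767
  x2 = (5 - (-4)·-1.767) / (5) = -0.414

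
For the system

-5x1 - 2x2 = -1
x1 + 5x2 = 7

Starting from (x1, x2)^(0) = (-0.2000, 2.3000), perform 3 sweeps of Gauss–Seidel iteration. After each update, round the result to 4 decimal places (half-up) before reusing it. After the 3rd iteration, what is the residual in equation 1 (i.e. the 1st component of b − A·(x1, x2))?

-0.0096

Iteration 1:
  x1 = (-1 - (-2)·2.3000) / (-5) = -0.7200
  x2 = (7 - (1)·-0.7200) / (5) = 1.5440
Iteration 2:
  x1 = (-1 - (-2)·1.5440) / (-5) = -0.4176
  x2 = (7 - (1)·-0.4176) / (5) = 1.4835
Iteration 3:
  x1 = (-1 - (-2)·1.4835) / (-5) = -0.3934
  x2 = (7 - (1)·-0.3934) / (5) = 1.4787
Residual b − A·x = (-0.0096, -0.0001)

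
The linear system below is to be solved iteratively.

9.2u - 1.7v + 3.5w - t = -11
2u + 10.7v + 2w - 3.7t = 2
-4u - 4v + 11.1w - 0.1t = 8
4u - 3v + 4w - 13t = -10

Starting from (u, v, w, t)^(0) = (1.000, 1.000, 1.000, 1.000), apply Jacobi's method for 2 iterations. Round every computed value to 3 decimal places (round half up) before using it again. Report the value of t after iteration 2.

Iteration 1:
  u = (-11 - (-1.7)·1.000 - (3.5)·1.000 - (-1)·1.000) / (9.2) = -1.283
  v = (2 - (2)·1.000 - (2)·1.000 - (-3.7)·1.000) / (10.7) = 0.159
  w = (8 - (-4)·1.000 - (-4)·1.000 - (-0.1)·1.000) / (11.1) = 1.450
  t = (-10 - (4)·1.000 - (-3)·1.000 - (4)·1.000) / (-13) = 1.154
Iteration 2:
  u = (-11 - (-1.7)·0.159 - (3.5)·1.450 - (-1)·1.154) / (9.2) = -1.592
  v = (2 - (2)·-1.283 - (2)·1.450 - (-3.7)·1.154) / (10.7) = 0.555
  w = (8 - (-4)·-1.283 - (-4)·0.159 - (-0.1)·1.154) / (11.1) = 0.326
  t = (-10 - (4)·-1.283 - (-3)·0.159 - (4)·1.450) / (-13) = 0.784

0.784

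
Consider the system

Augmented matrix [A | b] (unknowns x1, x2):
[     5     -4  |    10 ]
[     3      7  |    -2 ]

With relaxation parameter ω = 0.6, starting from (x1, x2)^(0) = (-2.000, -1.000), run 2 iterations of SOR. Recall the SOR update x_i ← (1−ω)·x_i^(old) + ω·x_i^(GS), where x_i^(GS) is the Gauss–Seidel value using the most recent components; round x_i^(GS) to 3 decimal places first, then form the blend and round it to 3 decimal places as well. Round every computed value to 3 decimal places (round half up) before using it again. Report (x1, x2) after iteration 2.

(0.903, -0.624)

Iteration 1:
  x1: GS value = (10 - (-4)·-1.000) / (5) = 1.200;  x1 ← (1−ω)·-2.000 + ω·1.200 = -0.080
  x2: GS value = (-2 - (3)·-0.080) / (7) = -0.251;  x2 ← (1−ω)·-1.000 + ω·-0.251 = -0.551
Iteration 2:
  x1: GS value = (10 - (-4)·-0.551) / (5) = 1.559;  x1 ← (1−ω)·-0.080 + ω·1.559 = 0.903
  x2: GS value = (-2 - (3)·0.903) / (7) = -0.673;  x2 ← (1−ω)·-0.551 + ω·-0.673 = -0.624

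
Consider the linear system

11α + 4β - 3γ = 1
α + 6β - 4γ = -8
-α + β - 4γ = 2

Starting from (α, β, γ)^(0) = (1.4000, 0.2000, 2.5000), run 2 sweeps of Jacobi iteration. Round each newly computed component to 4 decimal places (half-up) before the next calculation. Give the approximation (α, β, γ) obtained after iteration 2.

Iteration 1:
  α = (1 - (4)·0.2000 - (-3)·2.5000) / (11) = 0.7000
  β = (-8 - (1)·1.4000 - (-4)·2.5000) / (6) = 0.1000
  γ = (2 - (-1)·1.4000 - (1)·0.2000) / (-4) = -0.8000
Iteration 2:
  α = (1 - (4)·0.1000 - (-3)·-0.8000) / (11) = -0.1636
  β = (-8 - (1)·0.7000 - (-4)·-0.8000) / (6) = -1.9833
  γ = (2 - (-1)·0.7000 - (1)·0.1000) / (-4) = -0.6500

(-0.1636, -1.9833, -0.6500)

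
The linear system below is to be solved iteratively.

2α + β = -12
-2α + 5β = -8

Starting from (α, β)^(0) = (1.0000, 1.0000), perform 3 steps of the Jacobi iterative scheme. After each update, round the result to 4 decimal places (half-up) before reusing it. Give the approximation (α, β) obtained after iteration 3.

(-3.9000, -3.7600)

Iteration 1:
  α = (-12 - (1)·1.0000) / (2) = -6.5000
  β = (-8 - (-2)·1.0000) / (5) = -1.2000
Iteration 2:
  α = (-12 - (1)·-1.2000) / (2) = -5.4000
  β = (-8 - (-2)·-6.5000) / (5) = -4.2000
Iteration 3:
  α = (-12 - (1)·-4.2000) / (2) = -3.9000
  β = (-8 - (-2)·-5.4000) / (5) = -3.7600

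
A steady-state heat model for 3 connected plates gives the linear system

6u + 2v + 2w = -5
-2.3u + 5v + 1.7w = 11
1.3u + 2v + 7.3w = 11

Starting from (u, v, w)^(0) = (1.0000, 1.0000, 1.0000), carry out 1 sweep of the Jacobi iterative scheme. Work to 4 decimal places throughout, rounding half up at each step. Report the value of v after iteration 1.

Iteration 1:
  u = (-5 - (2)·1.0000 - (2)·1.0000) / (6) = -1.5000
  v = (11 - (-2.3)·1.0000 - (1.7)·1.0000) / (5) = 2.3200
  w = (11 - (1.3)·1.0000 - (2)·1.0000) / (7.3) = 1.0548

2.3200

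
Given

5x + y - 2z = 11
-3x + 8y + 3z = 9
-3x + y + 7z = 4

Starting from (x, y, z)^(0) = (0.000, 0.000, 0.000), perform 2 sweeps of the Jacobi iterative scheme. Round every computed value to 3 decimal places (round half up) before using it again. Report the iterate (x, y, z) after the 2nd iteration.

Iteration 1:
  x = (11 - (1)·0.000 - (-2)·0.000) / (5) = 2.200
  y = (9 - (-3)·0.000 - (3)·0.000) / (8) = 1.125
  z = (4 - (-3)·0.000 - (1)·0.000) / (7) = 0.571
Iteration 2:
  x = (11 - (1)·1.125 - (-2)·0.571) / (5) = 2.203
  y = (9 - (-3)·2.200 - (3)·0.571) / (8) = 1.736
  z = (4 - (-3)·2.200 - (1)·1.125) / (7) = 1.354

(2.203, 1.736, 1.354)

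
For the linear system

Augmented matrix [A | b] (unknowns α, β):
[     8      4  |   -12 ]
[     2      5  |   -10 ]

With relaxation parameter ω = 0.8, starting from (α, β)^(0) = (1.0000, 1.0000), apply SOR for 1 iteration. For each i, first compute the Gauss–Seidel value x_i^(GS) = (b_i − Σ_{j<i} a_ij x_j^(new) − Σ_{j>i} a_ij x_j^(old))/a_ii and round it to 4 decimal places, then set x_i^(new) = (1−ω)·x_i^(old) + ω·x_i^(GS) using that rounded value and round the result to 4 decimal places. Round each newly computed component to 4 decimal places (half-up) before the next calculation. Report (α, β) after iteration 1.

Iteration 1:
  α: GS value = (-12 - (4)·1.0000) / (8) = -2.0000;  α ← (1−ω)·1.0000 + ω·-2.0000 = -1.4000
  β: GS value = (-10 - (2)·-1.4000) / (5) = -1.4400;  β ← (1−ω)·1.0000 + ω·-1.4400 = -0.9520

(-1.4000, -0.9520)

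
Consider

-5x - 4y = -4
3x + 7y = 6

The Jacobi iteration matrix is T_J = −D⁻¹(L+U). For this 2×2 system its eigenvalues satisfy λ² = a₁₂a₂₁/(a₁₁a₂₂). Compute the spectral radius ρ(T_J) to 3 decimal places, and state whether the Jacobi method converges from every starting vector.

0.586

a₁₂a₂₁/(a₁₁a₂₂) = (-4)·(3) / ((-5)·(7)) = 0.342857
ρ = √|0.342857| = √0.342857 = 0.586
ρ < 1, so Jacobi converges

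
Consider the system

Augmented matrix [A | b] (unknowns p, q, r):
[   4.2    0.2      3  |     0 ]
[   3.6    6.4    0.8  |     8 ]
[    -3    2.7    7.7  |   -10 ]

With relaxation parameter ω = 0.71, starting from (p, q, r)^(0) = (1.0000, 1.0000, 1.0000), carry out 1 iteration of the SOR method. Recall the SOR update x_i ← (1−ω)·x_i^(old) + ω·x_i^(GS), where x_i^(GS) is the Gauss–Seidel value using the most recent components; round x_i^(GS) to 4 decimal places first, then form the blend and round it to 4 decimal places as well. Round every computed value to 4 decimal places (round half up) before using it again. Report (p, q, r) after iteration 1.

(-0.2509, 1.1889, -0.9974)

Iteration 1:
  p: GS value = (0 - (0.2)·1.0000 - (3)·1.0000) / (4.2) = -0.7619;  p ← (1−ω)·1.0000 + ω·-0.7619 = -0.2509
  q: GS value = (8 - (3.6)·-0.2509 - (0.8)·1.0000) / (6.4) = 1.2661;  q ← (1−ω)·1.0000 + ω·1.2661 = 1.1889
  r: GS value = (-10 - (-3)·-0.2509 - (2.7)·1.1889) / (7.7) = -1.8133;  r ← (1−ω)·1.0000 + ω·-1.8133 = -0.9974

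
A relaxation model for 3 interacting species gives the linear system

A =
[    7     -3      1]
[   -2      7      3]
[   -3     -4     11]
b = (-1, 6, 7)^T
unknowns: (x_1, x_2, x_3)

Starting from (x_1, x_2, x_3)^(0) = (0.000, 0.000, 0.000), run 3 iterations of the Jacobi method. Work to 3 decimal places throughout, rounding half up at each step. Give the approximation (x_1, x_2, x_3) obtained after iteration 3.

(-0.040, 0.506, 0.871)

Iteration 1:
  x_1 = (-1 - (-3)·0.000 - (1)·0.000) / (7) = -0.143
  x_2 = (6 - (-2)·0.000 - (3)·0.000) / (7) = 0.857
  x_3 = (7 - (-3)·0.000 - (-4)·0.000) / (11) = 0.636
Iteration 2:
  x_1 = (-1 - (-3)·0.857 - (1)·0.636) / (7) = 0.134
  x_2 = (6 - (-2)·-0.143 - (3)·0.636) / (7) = 0.544
  x_3 = (7 - (-3)·-0.143 - (-4)·0.857) / (11) = 0.909
Iteration 3:
  x_1 = (-1 - (-3)·0.544 - (1)·0.909) / (7) = -0.040
  x_2 = (6 - (-2)·0.134 - (3)·0.909) / (7) = 0.506
  x_3 = (7 - (-3)·0.134 - (-4)·0.544) / (11) = 0.871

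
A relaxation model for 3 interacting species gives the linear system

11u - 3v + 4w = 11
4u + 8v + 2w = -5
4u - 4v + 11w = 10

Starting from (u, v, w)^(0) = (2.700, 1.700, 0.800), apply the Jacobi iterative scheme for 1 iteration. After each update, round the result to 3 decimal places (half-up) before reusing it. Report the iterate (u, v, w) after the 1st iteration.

(1.173, -2.175, 0.545)

Iteration 1:
  u = (11 - (-3)·1.700 - (4)·0.800) / (11) = 1.173
  v = (-5 - (4)·2.700 - (2)·0.800) / (8) = -2.175
  w = (10 - (4)·2.700 - (-4)·1.700) / (11) = 0.545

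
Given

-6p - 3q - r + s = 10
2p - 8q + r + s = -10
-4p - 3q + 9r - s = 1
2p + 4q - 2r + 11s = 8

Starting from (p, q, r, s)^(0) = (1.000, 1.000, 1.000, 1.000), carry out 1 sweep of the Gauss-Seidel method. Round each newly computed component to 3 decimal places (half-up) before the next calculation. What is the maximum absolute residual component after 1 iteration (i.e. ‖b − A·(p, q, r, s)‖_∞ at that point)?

1.724

Iteration 1:
  p = (10 - (-3)·1.000 - (-1)·1.000 - (1)·1.000) / (-6) = -2.167
  q = (-10 - (2)·-2.167 - (1)·1.000 - (1)·1.000) / (-8) = 0.958
  r = (1 - (-4)·-2.167 - (-3)·0.958 - (-1)·1.000) / (9) = -0.422
  s = (8 - (2)·-2.167 - (4)·0.958 - (-2)·-0.422) / (11) = 0.696
Residual b − A·x = (-1.246, 1.724, -0.300, 0.002); ∞-norm = 1.724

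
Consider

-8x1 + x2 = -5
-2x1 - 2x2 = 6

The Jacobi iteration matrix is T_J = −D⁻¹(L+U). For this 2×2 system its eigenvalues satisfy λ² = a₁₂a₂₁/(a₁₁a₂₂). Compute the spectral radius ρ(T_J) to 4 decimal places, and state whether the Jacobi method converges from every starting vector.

0.3536

a₁₂a₂₁/(a₁₁a₂₂) = (1)·(-2) / ((-8)·(-2)) = -0.125000
ρ = √|-0.125000| = √0.125000 = 0.3536
ρ < 1, so Jacobi converges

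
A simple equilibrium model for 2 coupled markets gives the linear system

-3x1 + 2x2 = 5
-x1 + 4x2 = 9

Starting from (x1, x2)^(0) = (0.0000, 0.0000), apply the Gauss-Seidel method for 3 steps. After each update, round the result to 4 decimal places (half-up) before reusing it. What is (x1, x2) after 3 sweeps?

(-0.2407, 2.1898)

Iteration 1:
  x1 = (5 - (2)·0.0000) / (-3) = -1.6667
  x2 = (9 - (-1)·-1.6667) / (4) = 1.8333
Iteration 2:
  x1 = (5 - (2)·1.8333) / (-3) = -0.4445
  x2 = (9 - (-1)·-0.4445) / (4) = 2.1389
Iteration 3:
  x1 = (5 - (2)·2.1389) / (-3) = -0.2407
  x2 = (9 - (-1)·-0.2407) / (4) = 2.1898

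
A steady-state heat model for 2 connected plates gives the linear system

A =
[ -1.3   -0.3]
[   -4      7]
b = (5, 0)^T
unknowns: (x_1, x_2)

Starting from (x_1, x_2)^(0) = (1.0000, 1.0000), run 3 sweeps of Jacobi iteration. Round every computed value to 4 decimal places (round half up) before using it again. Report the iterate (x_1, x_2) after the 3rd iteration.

(-3.3085, -2.2731)

Iteration 1:
  x_1 = (5 - (-0.3)·1.0000) / (-1.3) = -4.0769
  x_2 = (0 - (-4)·1.0000) / (7) = 0.5714
Iteration 2:
  x_1 = (5 - (-0.3)·0.5714) / (-1.3) = -3.9780
  x_2 = (0 - (-4)·-4.0769) / (7) = -2.3297
Iteration 3:
  x_1 = (5 - (-0.3)·-2.3297) / (-1.3) = -3.3085
  x_2 = (0 - (-4)·-3.9780) / (7) = -2.2731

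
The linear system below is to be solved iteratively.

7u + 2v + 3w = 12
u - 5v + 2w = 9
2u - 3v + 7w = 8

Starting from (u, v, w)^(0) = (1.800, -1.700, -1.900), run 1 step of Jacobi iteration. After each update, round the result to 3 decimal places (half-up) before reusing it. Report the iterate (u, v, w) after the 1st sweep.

Iteration 1:
  u = (12 - (2)·-1.700 - (3)·-1.900) / (7) = 3.014
  v = (9 - (1)·1.800 - (2)·-1.900) / (-5) = -2.200
  w = (8 - (2)·1.800 - (-3)·-1.700) / (7) = -0.100

(3.014, -2.200, -0.100)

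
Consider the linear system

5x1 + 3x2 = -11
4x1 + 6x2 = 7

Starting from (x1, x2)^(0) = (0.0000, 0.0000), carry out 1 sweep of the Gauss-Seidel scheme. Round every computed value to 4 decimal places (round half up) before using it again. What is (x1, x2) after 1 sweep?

(-2.2000, 2.6333)

Iteration 1:
  x1 = (-11 - (3)·0.0000) / (5) = -2.2000
  x2 = (7 - (4)·-2.2000) / (6) = 2.6333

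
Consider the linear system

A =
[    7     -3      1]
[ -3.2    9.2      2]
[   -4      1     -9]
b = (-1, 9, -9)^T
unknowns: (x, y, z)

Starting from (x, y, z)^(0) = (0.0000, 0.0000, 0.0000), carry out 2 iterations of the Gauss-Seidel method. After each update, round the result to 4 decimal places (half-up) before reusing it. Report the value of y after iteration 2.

Iteration 1:
  x = (-1 - (-3)·0.0000 - (1)·0.0000) / (7) = -0.1429
  y = (9 - (-3.2)·-0.1429 - (2)·0.0000) / (9.2) = 0.9286
  z = (-9 - (-4)·-0.1429 - (1)·0.9286) / (-9) = 1.1667
Iteration 2:
  x = (-1 - (-3)·0.9286 - (1)·1.1667) / (7) = 0.0884
  y = (9 - (-3.2)·0.0884 - (2)·1.1667) / (9.2) = 0.7554
  z = (-9 - (-4)·0.0884 - (1)·0.7554) / (-9) = 1.0446

0.7554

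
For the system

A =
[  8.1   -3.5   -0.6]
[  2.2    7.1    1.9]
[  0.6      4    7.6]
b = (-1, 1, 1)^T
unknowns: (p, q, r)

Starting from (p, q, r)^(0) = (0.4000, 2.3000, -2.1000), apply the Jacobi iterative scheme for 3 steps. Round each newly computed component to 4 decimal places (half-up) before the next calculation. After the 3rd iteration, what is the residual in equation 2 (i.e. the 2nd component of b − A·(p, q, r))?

-0.2620

Iteration 1:
  p = (-1 - (-3.5)·2.3000 - (-0.6)·-2.1000) / (8.1) = 0.7148
  q = (1 - (2.2)·0.4000 - (1.9)·-2.1000) / (7.1) = 0.5789
  r = (1 - (0.6)·0.4000 - (4)·2.3000) / (7.6) = -1.1105
Iteration 2:
  p = (-1 - (-3.5)·0.5789 - (-0.6)·-1.1105) / (8.1) = 0.0444
  q = (1 - (2.2)·0.7148 - (1.9)·-1.1105) / (7.1) = 0.2165
  r = (1 - (0.6)·0.7148 - (4)·0.5789) / (7.6) = -0.2295
Iteration 3:
  p = (-1 - (-3.5)·0.2165 - (-0.6)·-0.2295) / (8.1) = -0.0469
  q = (1 - (2.2)·0.0444 - (1.9)·-0.2295) / (7.1) = 0.1885
  r = (1 - (0.6)·0.0444 - (4)·0.2165) / (7.6) = 0.0141
Residual b − A·x = (0.0481, -0.2620, 0.1670)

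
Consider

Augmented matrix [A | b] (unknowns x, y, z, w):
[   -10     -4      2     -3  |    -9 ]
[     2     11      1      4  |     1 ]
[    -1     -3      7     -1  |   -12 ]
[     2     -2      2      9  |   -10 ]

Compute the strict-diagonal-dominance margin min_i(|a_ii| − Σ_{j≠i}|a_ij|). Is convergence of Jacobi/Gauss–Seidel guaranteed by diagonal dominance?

row 1: |-10| − (4+2+3) = 1
row 2: |11| − (2+1+4) = 4
row 3: |7| − (1+3+1) = 2
row 4: |9| − (2+2+2) = 3
minimum over rows = 1 → strictly diagonally dominant (convergence guaranteed)

1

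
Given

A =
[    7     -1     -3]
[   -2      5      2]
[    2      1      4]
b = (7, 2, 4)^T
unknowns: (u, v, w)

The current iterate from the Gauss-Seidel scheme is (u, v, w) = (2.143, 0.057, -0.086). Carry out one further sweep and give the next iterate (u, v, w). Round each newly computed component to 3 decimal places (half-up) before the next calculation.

(0.971, 0.823, 0.309)

One sweep:
  u = (7 - (-1)·0.057 - (-3)·-0.086) / (7) = 0.971
  v = (2 - (-2)·0.971 - (2)·-0.086) / (5) = 0.823
  w = (4 - (2)·0.971 - (1)·0.823) / (4) = 0.309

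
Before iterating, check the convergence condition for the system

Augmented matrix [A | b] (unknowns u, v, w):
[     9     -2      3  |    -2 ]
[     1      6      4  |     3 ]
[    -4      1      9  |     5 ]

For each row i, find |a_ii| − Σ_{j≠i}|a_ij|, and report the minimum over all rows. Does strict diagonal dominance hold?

1

row 1: |9| − (2+3) = 4
row 2: |6| − (1+4) = 1
row 3: |9| − (4+1) = 4
minimum over rows = 1 → strictly diagonally dominant (convergence guaranteed)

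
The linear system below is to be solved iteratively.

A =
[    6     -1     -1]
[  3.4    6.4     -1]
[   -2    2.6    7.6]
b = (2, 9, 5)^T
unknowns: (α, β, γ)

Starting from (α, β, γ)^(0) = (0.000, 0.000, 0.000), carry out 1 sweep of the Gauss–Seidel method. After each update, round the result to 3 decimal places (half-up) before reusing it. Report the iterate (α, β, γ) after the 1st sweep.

(0.333, 1.229, 0.325)

Iteration 1:
  α = (2 - (-1)·0.000 - (-1)·0.000) / (6) = 0.333
  β = (9 - (3.4)·0.333 - (-1)·0.000) / (6.4) = 1.229
  γ = (5 - (-2)·0.333 - (2.6)·1.229) / (7.6) = 0.325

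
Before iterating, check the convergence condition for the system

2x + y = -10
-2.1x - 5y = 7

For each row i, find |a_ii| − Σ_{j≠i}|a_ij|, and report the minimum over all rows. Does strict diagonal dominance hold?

row 1: |2| − (1) = 1
row 2: |-5| − (2.1) = 2.9
minimum over rows = 1 → strictly diagonally dominant (convergence guaranteed)

1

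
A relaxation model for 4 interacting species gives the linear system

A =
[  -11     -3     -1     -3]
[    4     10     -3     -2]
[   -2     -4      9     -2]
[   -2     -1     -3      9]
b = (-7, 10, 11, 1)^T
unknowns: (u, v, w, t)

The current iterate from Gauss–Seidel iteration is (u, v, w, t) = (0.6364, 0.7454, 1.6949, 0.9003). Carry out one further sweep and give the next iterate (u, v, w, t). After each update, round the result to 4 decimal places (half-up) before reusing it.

(0.0335, 1.6751, 2.1742, 1.0294)

One sweep:
  u = (-7 - (-3)·0.7454 - (-1)·1.6949 - (-3)·0.9003) / (-11) = 0.0335
  v = (10 - (4)·0.0335 - (-3)·1.6949 - (-2)·0.9003) / (10) = 1.6751
  w = (11 - (-2)·0.0335 - (-4)·1.6751 - (-2)·0.9003) / (9) = 2.1742
  t = (1 - (-2)·0.0335 - (-1)·1.6751 - (-3)·2.1742) / (9) = 1.0294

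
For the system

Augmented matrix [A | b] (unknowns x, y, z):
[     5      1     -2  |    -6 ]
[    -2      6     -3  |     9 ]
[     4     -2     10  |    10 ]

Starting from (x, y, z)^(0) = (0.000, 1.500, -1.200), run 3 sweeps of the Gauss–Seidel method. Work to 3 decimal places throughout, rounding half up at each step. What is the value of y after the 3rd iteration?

Iteration 1:
  x = (-6 - (1)·1.500 - (-2)·-1.200) / (5) = -1.980
  y = (9 - (-2)·-1.980 - (-3)·-1.200) / (6) = 0.240
  z = (10 - (4)·-1.980 - (-2)·0.240) / (10) = 1.840
Iteration 2:
  x = (-6 - (1)·0.240 - (-2)·1.840) / (5) = -0.512
  y = (9 - (-2)·-0.512 - (-3)·1.840) / (6) = 2.249
  z = (10 - (4)·-0.512 - (-2)·2.249) / (10) = 1.655
Iteration 3:
  x = (-6 - (1)·2.249 - (-2)·1.655) / (5) = -0.988
  y = (9 - (-2)·-0.988 - (-3)·1.655) / (6) = 1.998
  z = (10 - (4)·-0.988 - (-2)·1.998) / (10) = 1.795

1.998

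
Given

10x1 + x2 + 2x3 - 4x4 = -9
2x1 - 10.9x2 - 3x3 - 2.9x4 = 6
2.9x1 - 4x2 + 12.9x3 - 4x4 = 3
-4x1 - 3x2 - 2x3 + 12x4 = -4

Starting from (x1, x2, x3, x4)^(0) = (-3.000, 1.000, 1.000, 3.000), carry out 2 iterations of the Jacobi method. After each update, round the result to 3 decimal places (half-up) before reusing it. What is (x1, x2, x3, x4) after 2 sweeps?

(-1.479, -0.897, -0.726, -0.519)

Iteration 1:
  x1 = (-9 - (1)·1.000 - (2)·1.000 - (-4)·3.000) / (10) = 0.000
  x2 = (6 - (2)·-3.000 - (-3)·1.000 - (-2.9)·3.000) / (-10.9) = -2.174
  x3 = (3 - (2.9)·-3.000 - (-4)·1.000 - (-4)·3.000) / (12.9) = 2.147
  x4 = (-4 - (-4)·-3.000 - (-3)·1.000 - (-2)·1.000) / (12) = -0.917
Iteration 2:
  x1 = (-9 - (1)·-2.174 - (2)·2.147 - (-4)·-0.917) / (10) = -1.479
  x2 = (6 - (2)·0.000 - (-3)·2.147 - (-2.9)·-0.917) / (-10.9) = -0.897
  x3 = (3 - (2.9)·0.000 - (-4)·-2.174 - (-4)·-0.917) / (12.9) = -0.726
  x4 = (-4 - (-4)·0.000 - (-3)·-2.174 - (-2)·2.147) / (12) = -0.519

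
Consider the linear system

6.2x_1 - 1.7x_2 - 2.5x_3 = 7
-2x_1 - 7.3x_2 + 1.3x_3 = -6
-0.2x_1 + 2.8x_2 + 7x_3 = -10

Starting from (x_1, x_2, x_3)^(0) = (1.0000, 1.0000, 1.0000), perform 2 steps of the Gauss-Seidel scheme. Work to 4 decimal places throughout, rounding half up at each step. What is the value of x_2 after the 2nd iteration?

0.3679

Iteration 1:
  x_1 = (7 - (-1.7)·1.0000 - (-2.5)·1.0000) / (6.2) = 1.8065
  x_2 = (-6 - (-2)·1.8065 - (1.3)·1.0000) / (-7.3) = 0.5051
  x_3 = (-10 - (-0.2)·1.8065 - (2.8)·0.5051) / (7) = -1.5790
Iteration 2:
  x_1 = (7 - (-1.7)·0.5051 - (-2.5)·-1.5790) / (6.2) = 0.6308
  x_2 = (-6 - (-2)·0.6308 - (1.3)·-1.5790) / (-7.3) = 0.3679
  x_3 = (-10 - (-0.2)·0.6308 - (2.8)·0.3679) / (7) = -1.5577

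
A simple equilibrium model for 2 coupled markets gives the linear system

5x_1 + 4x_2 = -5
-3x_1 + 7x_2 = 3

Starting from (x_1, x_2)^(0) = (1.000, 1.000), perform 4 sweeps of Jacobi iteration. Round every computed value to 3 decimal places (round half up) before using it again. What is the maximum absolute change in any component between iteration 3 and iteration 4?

Iteration 1:
  x_1 = (-5 - (4)·1.000) / (5) = -1.800
  x_2 = (3 - (-3)·1.000) / (7) = 0.857
Iteration 2:
  x_1 = (-5 - (4)·0.857) / (5) = -1.686
  x_2 = (3 - (-3)·-1.800) / (7) = -0.343
Iteration 3:
  x_1 = (-5 - (4)·-0.343) / (5) = -0.726
  x_2 = (3 - (-3)·-1.686) / (7) = -0.294
Iteration 4:
  x_1 = (-5 - (4)·-0.294) / (5) = -0.765
  x_2 = (3 - (-3)·-0.726) / (7) = 0.117
Change: (-0.039, 0.411) → max |·| = 0.411

0.411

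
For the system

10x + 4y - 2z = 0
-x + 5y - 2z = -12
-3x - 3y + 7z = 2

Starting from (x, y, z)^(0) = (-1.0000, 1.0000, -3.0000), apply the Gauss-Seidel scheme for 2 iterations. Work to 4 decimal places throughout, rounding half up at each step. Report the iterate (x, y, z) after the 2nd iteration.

(1.1657, -2.8754, -0.4470)

Iteration 1:
  x = (0 - (4)·1.0000 - (-2)·-3.0000) / (10) = -1.0000
  y = (-12 - (-1)·-1.0000 - (-2)·-3.0000) / (5) = -3.8000
  z = (2 - (-3)·-1.0000 - (-3)·-3.8000) / (7) = -1.7714
Iteration 2:
  x = (0 - (4)·-3.8000 - (-2)·-1.7714) / (10) = 1.1657
  y = (-12 - (-1)·1.1657 - (-2)·-1.7714) / (5) = -2.8754
  z = (2 - (-3)·1.1657 - (-3)·-2.8754) / (7) = -0.4470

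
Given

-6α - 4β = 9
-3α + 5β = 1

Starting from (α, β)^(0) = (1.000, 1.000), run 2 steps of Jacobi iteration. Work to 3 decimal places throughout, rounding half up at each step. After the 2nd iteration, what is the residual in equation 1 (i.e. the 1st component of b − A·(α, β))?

-7.598

Iteration 1:
  α = (9 - (-4)·1.000) / (-6) = -2.167
  β = (1 - (-3)·1.000) / (5) = 0.800
Iteration 2:
  α = (9 - (-4)·0.800) / (-6) = -2.033
  β = (1 - (-3)·-2.167) / (5) = -1.100
Residual b − A·x = (-7.598, 0.401)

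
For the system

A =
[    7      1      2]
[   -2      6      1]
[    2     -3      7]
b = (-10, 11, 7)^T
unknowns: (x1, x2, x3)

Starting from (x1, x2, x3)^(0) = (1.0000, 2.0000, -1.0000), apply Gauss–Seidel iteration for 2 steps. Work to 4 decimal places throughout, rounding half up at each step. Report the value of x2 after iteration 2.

0.7447

Iteration 1:
  x1 = (-10 - (1)·2.0000 - (2)·-1.0000) / (7) = -1.4286
  x2 = (11 - (-2)·-1.4286 - (1)·-1.0000) / (6) = 1.5238
  x3 = (7 - (2)·-1.4286 - (-3)·1.5238) / (7) = 2.0612
Iteration 2:
  x1 = (-10 - (1)·1.5238 - (2)·2.0612) / (7) = -2.2352
  x2 = (11 - (-2)·-2.2352 - (1)·2.0612) / (6) = 0.7447
  x3 = (7 - (2)·-2.2352 - (-3)·0.7447) / (7) = 1.9578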